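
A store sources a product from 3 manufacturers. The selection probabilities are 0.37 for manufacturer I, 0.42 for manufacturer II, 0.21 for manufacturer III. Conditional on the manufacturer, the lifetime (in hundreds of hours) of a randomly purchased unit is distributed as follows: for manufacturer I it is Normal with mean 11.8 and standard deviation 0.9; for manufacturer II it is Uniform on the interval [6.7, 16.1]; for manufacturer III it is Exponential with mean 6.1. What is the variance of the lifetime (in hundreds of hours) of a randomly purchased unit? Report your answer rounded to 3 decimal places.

Per component, I: μ=11.8, E[X²]=140.05; II: μ=11.4, E[X²]=137.323; III: μ=6.1, E[X²]=74.42.
E[X] = 0.37·11.8 + 0.42·11.4 + 0.21·6.1 = 10.435.
E[X²] = 0.37·140.05 + 0.42·137.323 + 0.21·74.42 = 125.123.
Var(X) = E[X²] − (E[X])² = 125.123 − 108.889 = 16.2333.

16.233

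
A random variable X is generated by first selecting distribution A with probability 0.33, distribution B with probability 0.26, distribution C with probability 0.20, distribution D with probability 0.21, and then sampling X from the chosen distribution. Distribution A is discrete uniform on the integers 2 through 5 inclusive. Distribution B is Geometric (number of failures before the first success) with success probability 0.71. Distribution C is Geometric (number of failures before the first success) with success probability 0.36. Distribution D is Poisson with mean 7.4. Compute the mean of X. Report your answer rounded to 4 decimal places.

Component means — A: 3.5; B: 0.408451; C: 1.77778; D: 7.4.
E[X] = 0.33·3.5 + 0.26·0.408451 + 0.2·1.77778 + 0.21·7.4 = 3.17075.

3.1708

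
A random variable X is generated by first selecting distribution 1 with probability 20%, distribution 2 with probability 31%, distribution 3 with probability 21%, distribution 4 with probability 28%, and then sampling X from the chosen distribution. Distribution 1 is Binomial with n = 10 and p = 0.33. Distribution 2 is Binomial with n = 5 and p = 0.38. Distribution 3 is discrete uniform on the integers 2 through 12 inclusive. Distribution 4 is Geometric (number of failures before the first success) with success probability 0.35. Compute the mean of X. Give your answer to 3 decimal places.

Component means — 1: 3.3; 2: 1.9; 3: 7; 4: 1.85714.
E[X] = 0.2·3.3 + 0.31·1.9 + 0.21·7 + 0.28·1.85714 = 3.239.

3.239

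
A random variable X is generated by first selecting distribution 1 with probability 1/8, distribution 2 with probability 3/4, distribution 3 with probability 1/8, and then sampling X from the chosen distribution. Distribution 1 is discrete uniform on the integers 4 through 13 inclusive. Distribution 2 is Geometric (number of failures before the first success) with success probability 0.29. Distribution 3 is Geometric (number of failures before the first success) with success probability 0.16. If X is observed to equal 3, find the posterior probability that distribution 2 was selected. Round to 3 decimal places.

0.868

Likelihoods P(X=3 | ·): 1: 0; 2: 0.103794; 3: 0.0948326.
Posterior ∝ prior × likelihood. Numerator for 2: 0.75·0.103794 = 0.0778456.
Normalizing constant: 0.125·0 + 0.75·0.103794 + 0.125·0.0948326 = 0.0896997.
P(2 | observation) = 0.0778456 / 0.0896997 = 0.867847.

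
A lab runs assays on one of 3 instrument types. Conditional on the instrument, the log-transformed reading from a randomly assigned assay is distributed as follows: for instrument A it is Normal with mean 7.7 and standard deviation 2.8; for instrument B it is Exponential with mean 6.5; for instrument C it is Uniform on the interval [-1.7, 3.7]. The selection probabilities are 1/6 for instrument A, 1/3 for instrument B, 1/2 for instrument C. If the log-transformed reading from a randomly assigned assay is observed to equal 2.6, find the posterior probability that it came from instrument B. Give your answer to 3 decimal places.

0.261

Likelihoods f(2.6 | ·): A: 0.0271234; B: 0.103126; C: 0.185185.
Posterior ∝ prior × likelihood. Numerator for B: 0.333333·0.103126 = 0.0343754.
Normalizing constant: 0.166667·0.0271234 + 0.333333·0.103126 + 0.5·0.185185 = 0.131489.
P(B | observation) = 0.0343754 / 0.131489 = 0.261433.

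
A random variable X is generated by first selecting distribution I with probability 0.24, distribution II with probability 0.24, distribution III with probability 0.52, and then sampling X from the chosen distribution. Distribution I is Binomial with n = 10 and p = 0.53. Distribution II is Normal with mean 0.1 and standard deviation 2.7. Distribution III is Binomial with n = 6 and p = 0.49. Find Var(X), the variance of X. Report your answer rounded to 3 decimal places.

6.386

Per component, I: μ=5.3, E[X²]=30.581; II: μ=0.1, E[X²]=7.3; III: μ=2.94, E[X²]=10.143.
E[X] = 0.24·5.3 + 0.24·0.1 + 0.52·2.94 = 2.8248.
E[X²] = 0.24·30.581 + 0.24·7.3 + 0.52·10.143 = 14.3658.
Var(X) = E[X²] − (E[X])² = 14.3658 − 7.9795 = 6.3863.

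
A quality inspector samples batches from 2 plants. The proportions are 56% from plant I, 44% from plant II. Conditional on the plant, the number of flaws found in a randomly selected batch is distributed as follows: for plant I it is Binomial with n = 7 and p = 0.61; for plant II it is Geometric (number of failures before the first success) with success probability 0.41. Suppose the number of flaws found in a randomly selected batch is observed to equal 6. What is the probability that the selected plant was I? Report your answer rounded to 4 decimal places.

Likelihoods P(X=6 | ·): I: 0.140651; II: 0.017294.
Posterior ∝ prior × likelihood. Numerator for I: 0.56·0.140651 = 0.0787643.
Normalizing constant: 0.56·0.140651 + 0.44·0.017294 = 0.0863737.
P(I | observation) = 0.0787643 / 0.0863737 = 0.911902.

0.9119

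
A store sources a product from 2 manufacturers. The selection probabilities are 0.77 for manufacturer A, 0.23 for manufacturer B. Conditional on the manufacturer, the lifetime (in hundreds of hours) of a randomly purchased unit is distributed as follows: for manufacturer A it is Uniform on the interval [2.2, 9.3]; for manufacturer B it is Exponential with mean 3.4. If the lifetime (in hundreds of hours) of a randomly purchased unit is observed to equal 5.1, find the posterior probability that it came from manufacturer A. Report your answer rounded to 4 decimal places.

0.8778

Likelihoods f(5.1 | ·): A: 0.140845; B: 0.0656265.
Posterior ∝ prior × likelihood. Numerator for A: 0.77·0.140845 = 0.108451.
Normalizing constant: 0.77·0.140845 + 0.23·0.0656265 = 0.123545.
P(A | observation) = 0.108451 / 0.123545 = 0.877825.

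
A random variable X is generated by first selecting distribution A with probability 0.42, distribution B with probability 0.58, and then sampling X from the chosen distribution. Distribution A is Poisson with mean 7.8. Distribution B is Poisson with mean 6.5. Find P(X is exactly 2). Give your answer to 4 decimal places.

Conditional on each component, P(X = 2): A: 0.0124641; B: 0.0317602.
By total probability, P(X = 2) = 0.42·0.0124641 + 0.58·0.0317602 = 0.0236558.

0.0237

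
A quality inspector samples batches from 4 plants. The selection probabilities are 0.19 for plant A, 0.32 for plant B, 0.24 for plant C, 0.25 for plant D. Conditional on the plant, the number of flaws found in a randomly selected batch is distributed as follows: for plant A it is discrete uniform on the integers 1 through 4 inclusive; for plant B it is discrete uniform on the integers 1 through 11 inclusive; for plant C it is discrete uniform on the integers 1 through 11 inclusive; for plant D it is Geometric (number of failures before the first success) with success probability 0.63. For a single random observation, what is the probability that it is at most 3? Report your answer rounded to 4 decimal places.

0.5405

Conditional on each plant, P(X ≤ 3): A: 0.75; B: 0.272727; C: 0.272727; D: 0.981258.
By total probability, P(X ≤ 3) = 0.19·0.75 + 0.32·0.272727 + 0.24·0.272727 + 0.25·0.981258 = 0.540542.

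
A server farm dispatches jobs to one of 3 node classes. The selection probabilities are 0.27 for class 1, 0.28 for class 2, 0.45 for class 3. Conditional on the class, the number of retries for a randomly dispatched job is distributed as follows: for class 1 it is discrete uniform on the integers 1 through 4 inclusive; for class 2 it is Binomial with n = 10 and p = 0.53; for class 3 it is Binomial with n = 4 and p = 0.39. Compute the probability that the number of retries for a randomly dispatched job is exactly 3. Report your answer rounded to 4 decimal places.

Conditional on each class, P(X = 3): 1: 0.25; 2: 0.0905094; 3: 0.144738.
By total probability, P(X = 3) = 0.27·0.25 + 0.28·0.0905094 + 0.45·0.144738 = 0.157975.

0.1580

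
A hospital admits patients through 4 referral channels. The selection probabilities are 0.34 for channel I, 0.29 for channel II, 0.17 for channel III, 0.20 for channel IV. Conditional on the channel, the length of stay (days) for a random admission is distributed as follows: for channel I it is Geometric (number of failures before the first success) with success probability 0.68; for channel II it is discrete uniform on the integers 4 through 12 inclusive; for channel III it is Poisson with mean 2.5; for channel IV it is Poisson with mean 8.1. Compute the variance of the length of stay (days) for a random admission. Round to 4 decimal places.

Per component, I: μ=0.470588, E[X²]=0.913495; II: μ=8, E[X²]=70.6667; III: μ=2.5, E[X²]=8.75; IV: μ=8.1, E[X²]=73.71.
E[X] = 0.34·0.470588 + 0.29·8 + 0.17·2.5 + 0.2·8.1 = 4.525.
E[X²] = 0.34·0.913495 + 0.29·70.6667 + 0.17·8.75 + 0.2·73.71 = 37.0334.
Var(X) = E[X²] − (E[X])² = 37.0334 − 20.4756 = 16.5578.

16.5578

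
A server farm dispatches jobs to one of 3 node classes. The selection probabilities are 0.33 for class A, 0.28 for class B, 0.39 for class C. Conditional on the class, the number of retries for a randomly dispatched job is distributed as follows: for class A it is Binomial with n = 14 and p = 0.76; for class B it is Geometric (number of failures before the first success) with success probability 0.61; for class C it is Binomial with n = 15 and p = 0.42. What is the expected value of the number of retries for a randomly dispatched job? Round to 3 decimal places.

6.147

Component means — A: 10.64; B: 0.639344; C: 6.3.
E[X] = 0.33·10.64 + 0.28·0.639344 + 0.39·6.3 = 6.14722.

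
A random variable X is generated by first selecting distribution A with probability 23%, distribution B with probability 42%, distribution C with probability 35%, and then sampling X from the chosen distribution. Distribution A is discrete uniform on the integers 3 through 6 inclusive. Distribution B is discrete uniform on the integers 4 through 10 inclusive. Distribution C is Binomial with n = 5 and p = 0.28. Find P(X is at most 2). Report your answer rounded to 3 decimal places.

0.302

Conditional on each component, P(X ≤ 2): A: 0; B: 0; C: 0.862352.
By total probability, P(X ≤ 2) = 0.23·0 + 0.42·0 + 0.35·0.862352 = 0.301823.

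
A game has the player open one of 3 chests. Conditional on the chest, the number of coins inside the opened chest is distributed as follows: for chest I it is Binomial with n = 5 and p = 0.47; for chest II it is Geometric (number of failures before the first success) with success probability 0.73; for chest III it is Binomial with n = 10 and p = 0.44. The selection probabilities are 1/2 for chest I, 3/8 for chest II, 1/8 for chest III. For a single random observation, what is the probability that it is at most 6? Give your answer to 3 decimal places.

0.989

Conditional on each chest, P(X ≤ 6): I: 1; II: 0.999895; III: 0.909157.
By total probability, P(X ≤ 6) = 0.5·1 + 0.375·0.999895 + 0.125·0.909157 = 0.988605.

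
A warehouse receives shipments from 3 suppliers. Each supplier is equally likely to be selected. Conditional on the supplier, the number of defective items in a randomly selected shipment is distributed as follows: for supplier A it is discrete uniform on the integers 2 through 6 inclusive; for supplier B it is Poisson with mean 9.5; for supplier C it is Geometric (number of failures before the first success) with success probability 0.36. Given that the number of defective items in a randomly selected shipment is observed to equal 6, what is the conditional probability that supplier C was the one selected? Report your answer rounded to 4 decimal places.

Likelihoods P(X=6 | ·): A: 0.2; B: 0.0764208; C: 0.024739.
Posterior ∝ prior × likelihood. Numerator for C: 0.333333·0.024739 = 0.00824634.
Normalizing constant: 0.333333·0.2 + 0.333333·0.0764208 + 0.333333·0.024739 = 0.100387.
P(C | observation) = 0.00824634 / 0.100387 = 0.0821458.

0.0821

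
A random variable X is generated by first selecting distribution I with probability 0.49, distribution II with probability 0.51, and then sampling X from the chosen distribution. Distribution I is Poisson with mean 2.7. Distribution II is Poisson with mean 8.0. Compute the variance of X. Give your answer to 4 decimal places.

12.4227

Per component, I: μ=2.7, E[X²]=9.99; II: μ=8, E[X²]=72.
E[X] = 0.49·2.7 + 0.51·8 = 5.403.
E[X²] = 0.49·9.99 + 0.51·72 = 41.6151.
Var(X) = E[X²] − (E[X])² = 41.6151 − 29.1924 = 12.4227.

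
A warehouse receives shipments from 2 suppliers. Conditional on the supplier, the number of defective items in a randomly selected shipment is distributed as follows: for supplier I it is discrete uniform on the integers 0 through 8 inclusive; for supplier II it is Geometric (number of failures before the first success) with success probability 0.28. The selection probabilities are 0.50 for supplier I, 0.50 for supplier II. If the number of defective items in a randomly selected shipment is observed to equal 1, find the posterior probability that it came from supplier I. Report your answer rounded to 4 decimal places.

Likelihoods P(X=1 | ·): I: 0.111111; II: 0.2016.
Posterior ∝ prior × likelihood. Numerator for I: 0.5·0.111111 = 0.0555556.
Normalizing constant: 0.5·0.111111 + 0.5·0.2016 = 0.156356.
P(I | observation) = 0.0555556 / 0.156356 = 0.355316.

0.3553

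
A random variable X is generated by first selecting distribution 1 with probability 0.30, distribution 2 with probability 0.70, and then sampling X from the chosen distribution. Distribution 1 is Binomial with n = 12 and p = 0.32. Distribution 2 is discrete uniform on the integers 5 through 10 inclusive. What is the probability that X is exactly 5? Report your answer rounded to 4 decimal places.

Conditional on each component, P(X = 5): 1: 0.178664; 2: 0.166667.
By total probability, P(X = 5) = 0.3·0.178664 + 0.7·0.166667 = 0.170266.

0.1703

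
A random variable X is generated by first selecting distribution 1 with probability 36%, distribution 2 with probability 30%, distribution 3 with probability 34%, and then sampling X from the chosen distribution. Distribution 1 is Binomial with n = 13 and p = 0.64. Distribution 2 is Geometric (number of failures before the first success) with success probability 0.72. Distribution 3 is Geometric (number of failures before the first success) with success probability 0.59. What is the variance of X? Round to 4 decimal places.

Per component, 1: μ=8.32, E[X²]=72.2176; 2: μ=0.388889, E[X²]=0.691358; 3: μ=0.694915, E[X²]=1.66073.
E[X] = 0.36·8.32 + 0.3·0.388889 + 0.34·0.694915 = 3.34814.
E[X²] = 0.36·72.2176 + 0.3·0.691358 + 0.34·1.66073 = 26.7704.
Var(X) = E[X²] − (E[X])² = 26.7704 − 11.21 = 15.5604.

15.5604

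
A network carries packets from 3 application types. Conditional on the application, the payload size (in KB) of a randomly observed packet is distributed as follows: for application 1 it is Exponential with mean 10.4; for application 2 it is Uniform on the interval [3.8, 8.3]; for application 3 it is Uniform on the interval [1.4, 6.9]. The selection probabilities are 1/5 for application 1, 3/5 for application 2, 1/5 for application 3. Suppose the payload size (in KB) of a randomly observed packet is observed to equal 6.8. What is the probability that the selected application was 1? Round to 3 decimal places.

0.056

Likelihoods f(6.8 | ·): 1: 0.050004; 2: 0.222222; 3: 0.181818.
Posterior ∝ prior × likelihood. Numerator for 1: 0.2·0.050004 = 0.0100008.
Normalizing constant: 0.2·0.050004 + 0.6·0.222222 + 0.2·0.181818 = 0.179698.
P(1 | observation) = 0.0100008 / 0.179698 = 0.0556535.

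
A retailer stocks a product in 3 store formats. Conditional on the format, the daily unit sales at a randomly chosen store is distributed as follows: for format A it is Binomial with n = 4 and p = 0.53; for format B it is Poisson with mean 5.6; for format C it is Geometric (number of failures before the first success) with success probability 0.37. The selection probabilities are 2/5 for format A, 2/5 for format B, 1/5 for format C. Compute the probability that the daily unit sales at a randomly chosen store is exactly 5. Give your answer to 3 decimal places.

0.075

Conditional on each format, P(X = 5): A: 0; B: 0.169711; C: 0.0367202.
By total probability, P(X = 5) = 0.4·0 + 0.4·0.169711 + 0.2·0.0367202 = 0.0752284.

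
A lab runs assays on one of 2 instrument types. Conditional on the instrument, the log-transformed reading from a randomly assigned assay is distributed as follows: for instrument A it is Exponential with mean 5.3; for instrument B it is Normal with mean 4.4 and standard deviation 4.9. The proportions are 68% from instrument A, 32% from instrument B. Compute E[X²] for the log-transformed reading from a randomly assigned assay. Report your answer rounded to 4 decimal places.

52.0808

For each component E[X²] = Var + (mean)², giving A: 56.18; B: 43.37.
Overall E[X²] = 0.68·56.18 + 0.32·43.37 = 52.0808.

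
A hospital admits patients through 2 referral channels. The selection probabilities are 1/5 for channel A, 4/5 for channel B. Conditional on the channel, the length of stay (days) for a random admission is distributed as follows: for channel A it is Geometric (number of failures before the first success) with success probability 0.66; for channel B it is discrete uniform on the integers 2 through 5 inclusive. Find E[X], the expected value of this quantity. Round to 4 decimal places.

2.9030

Component means — A: 0.515152; B: 3.5.
E[X] = 0.2·0.515152 + 0.8·3.5 = 2.90303.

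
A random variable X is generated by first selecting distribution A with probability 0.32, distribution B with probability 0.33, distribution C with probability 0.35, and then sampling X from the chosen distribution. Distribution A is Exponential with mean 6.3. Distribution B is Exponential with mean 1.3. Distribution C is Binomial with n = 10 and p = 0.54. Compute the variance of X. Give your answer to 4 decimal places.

18.8002

Per component, A: μ=6.3, E[X²]=79.38; B: μ=1.3, E[X²]=3.38; C: μ=5.4, E[X²]=31.644.
E[X] = 0.32·6.3 + 0.33·1.3 + 0.35·5.4 = 4.335.
E[X²] = 0.32·79.38 + 0.33·3.38 + 0.35·31.644 = 37.5924.
Var(X) = E[X²] − (E[X])² = 37.5924 − 18.7922 = 18.8002.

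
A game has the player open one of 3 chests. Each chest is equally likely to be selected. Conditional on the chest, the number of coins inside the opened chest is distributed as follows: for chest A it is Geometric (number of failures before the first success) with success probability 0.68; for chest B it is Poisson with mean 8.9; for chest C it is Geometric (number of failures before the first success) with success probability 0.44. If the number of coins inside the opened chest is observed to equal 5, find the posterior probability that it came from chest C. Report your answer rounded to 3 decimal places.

Likelihoods P(X=5 | ·): A: 0.0022817; B: 0.063467; C: 0.0242322.
Posterior ∝ prior × likelihood. Numerator for C: 0.333333·0.0242322 = 0.0080774.
Normalizing constant: 0.333333·0.0022817 + 0.333333·0.063467 + 0.333333·0.0242322 = 0.0299936.
P(C | observation) = 0.0080774 / 0.0299936 = 0.269304.

0.269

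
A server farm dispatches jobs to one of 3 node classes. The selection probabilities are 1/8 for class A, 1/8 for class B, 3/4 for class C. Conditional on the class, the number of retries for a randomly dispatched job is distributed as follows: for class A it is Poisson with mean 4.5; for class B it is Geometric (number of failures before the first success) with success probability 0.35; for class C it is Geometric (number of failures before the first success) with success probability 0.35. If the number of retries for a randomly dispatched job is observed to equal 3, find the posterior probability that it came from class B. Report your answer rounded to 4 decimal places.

Likelihoods P(X=3 | ·): A: 0.168718; B: 0.0961188; C: 0.0961188.
Posterior ∝ prior × likelihood. Numerator for B: 0.125·0.0961188 = 0.0120148.
Normalizing constant: 0.125·0.168718 + 0.125·0.0961188 + 0.75·0.0961188 = 0.105194.
P(B | observation) = 0.0120148 / 0.105194 = 0.114216.

0.1142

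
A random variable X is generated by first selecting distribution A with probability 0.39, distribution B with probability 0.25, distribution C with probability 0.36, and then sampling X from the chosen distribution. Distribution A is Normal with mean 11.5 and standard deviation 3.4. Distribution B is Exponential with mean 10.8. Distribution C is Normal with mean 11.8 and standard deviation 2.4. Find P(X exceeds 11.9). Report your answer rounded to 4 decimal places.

0.4338

Conditional on each component, P(X > 11.9): A: 0.453174; B: 0.332255; C: 0.483382.
By total probability, P(X > 11.9) = 0.39·0.453174 + 0.25·0.332255 + 0.36·0.483382 = 0.433819.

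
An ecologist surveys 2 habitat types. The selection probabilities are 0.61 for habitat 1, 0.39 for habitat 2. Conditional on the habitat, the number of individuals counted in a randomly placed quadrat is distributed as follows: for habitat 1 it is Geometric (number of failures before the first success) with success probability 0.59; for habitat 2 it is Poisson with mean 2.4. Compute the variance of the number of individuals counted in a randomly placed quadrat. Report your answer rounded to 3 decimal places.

Per component, 1: μ=0.694915, E[X²]=1.66073; 2: μ=2.4, E[X²]=8.16.
E[X] = 0.61·0.694915 + 0.39·2.4 = 1.3599.
E[X²] = 0.61·1.66073 + 0.39·8.16 = 4.19545.
Var(X) = E[X²] − (E[X])² = 4.19545 − 1.84932 = 2.34612.

2.346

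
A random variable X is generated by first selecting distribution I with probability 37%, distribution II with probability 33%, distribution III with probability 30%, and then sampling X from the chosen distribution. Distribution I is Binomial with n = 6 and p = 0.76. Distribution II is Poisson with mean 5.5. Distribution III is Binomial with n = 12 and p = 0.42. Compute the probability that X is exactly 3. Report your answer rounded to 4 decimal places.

Conditional on each component, P(X = 3): I: 0.121368; II: 0.113323; III: 0.121066.
By total probability, P(X = 3) = 0.37·0.121368 + 0.33·0.113323 + 0.3·0.121066 = 0.118623.

0.1186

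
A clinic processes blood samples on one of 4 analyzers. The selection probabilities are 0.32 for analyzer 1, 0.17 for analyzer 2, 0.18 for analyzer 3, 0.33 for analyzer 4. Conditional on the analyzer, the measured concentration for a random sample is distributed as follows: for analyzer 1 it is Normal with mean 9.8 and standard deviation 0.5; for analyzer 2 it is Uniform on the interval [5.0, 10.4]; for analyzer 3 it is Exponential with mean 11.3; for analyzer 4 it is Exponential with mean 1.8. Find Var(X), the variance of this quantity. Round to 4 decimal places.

Per component, 1: μ=9.8, E[X²]=96.29; 2: μ=7.7, E[X²]=61.72; 3: μ=11.3, E[X²]=255.38; 4: μ=1.8, E[X²]=6.48.
E[X] = 0.32·9.8 + 0.17·7.7 + 0.18·11.3 + 0.33·1.8 = 7.073.
E[X²] = 0.32·96.29 + 0.17·61.72 + 0.18·255.38 + 0.33·6.48 = 89.412.
Var(X) = E[X²] − (E[X])² = 89.412 − 50.0273 = 39.3847.

39.3847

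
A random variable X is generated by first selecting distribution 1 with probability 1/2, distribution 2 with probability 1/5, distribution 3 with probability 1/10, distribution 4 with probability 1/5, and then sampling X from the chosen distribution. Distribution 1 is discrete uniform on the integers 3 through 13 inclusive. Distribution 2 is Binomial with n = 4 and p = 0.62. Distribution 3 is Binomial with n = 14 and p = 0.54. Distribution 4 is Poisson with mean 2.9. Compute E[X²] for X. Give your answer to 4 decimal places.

For each component E[X²] = Var + (mean)², giving 1: 74; 2: 7.0928; 3: 60.6312; 4: 11.31.
Overall E[X²] = 0.5·74 + 0.2·7.0928 + 0.1·60.6312 + 0.2·11.31 = 46.7437.

46.7437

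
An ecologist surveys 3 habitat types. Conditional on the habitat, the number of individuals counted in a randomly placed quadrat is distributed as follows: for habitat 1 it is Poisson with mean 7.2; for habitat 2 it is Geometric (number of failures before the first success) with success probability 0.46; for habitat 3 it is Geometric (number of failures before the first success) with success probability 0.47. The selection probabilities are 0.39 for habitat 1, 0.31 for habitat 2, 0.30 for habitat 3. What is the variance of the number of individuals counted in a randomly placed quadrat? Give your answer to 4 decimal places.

13.0236

Per component, 1: μ=7.2, E[X²]=59.04; 2: μ=1.17391, E[X²]=3.93006; 3: μ=1.12766, E[X²]=3.67089.
E[X] = 0.39·7.2 + 0.31·1.17391 + 0.3·1.12766 = 3.51021.
E[X²] = 0.39·59.04 + 0.31·3.93006 + 0.3·3.67089 = 25.3452.
Var(X) = E[X²] − (E[X])² = 25.3452 − 12.3216 = 13.0236.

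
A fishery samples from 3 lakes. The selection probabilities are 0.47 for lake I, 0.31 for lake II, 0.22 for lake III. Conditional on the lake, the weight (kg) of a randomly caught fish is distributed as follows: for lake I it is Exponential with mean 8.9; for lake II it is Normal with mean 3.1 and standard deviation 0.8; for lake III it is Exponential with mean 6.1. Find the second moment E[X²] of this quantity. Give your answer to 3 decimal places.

94.007

For each component E[X²] = Var + (mean)², giving I: 158.42; II: 10.25; III: 74.42.
Overall E[X²] = 0.47·158.42 + 0.31·10.25 + 0.22·74.42 = 94.0073.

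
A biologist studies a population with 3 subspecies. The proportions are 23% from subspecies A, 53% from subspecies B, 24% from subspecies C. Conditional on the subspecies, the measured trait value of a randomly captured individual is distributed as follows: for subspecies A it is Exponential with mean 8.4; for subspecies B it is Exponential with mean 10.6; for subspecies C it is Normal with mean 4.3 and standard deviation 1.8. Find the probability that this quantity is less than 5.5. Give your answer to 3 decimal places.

0.504

Conditional on each subspecies, P(X < 5.5): A: 0.480434; B: 0.404806; C: 0.747507.
By total probability, P(X < 5.5) = 0.23·0.480434 + 0.53·0.404806 + 0.24·0.747507 = 0.504449.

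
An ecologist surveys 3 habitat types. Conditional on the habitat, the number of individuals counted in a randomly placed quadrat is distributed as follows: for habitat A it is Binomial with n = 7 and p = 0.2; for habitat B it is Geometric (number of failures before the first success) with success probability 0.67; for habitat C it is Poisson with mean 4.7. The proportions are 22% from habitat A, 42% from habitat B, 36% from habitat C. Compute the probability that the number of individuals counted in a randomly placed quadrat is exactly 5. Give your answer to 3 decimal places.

0.065

Conditional on each habitat, P(X = 5): A: 0.0043008; B: 0.00262207; C: 0.17383.
By total probability, P(X = 5) = 0.22·0.0043008 + 0.42·0.00262207 + 0.36·0.17383 = 0.0646261.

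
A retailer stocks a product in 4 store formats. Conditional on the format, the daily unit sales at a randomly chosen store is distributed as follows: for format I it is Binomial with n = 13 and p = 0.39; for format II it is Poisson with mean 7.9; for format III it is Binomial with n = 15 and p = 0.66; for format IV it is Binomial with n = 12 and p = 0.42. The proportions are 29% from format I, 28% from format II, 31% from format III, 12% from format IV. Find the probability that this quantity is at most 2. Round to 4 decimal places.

0.0312

Conditional on each format, P(X ≤ 2): I: 0.0667007; II: 0.0148687; III: 3.99359e-05; IV: 0.0641984.
By total probability, P(X ≤ 2) = 0.29·0.0667007 + 0.28·0.0148687 + 0.31·3.99359e-05 + 0.12·0.0641984 = 0.0312226.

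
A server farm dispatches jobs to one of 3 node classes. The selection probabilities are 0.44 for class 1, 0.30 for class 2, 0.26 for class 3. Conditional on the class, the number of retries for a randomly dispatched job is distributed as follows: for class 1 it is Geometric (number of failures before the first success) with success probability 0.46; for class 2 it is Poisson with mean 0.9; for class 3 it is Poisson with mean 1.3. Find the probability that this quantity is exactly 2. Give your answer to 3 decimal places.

Conditional on each class, P(X = 2): 1: 0.134136; 2: 0.164661; 3: 0.230289.
By total probability, P(X = 2) = 0.44·0.134136 + 0.3·0.164661 + 0.26·0.230289 = 0.168293.

0.168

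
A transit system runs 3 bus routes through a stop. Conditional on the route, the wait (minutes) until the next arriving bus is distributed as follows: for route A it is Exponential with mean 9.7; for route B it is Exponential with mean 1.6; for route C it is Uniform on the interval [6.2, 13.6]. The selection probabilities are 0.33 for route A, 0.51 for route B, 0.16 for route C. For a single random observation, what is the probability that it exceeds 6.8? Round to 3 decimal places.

0.318

Conditional on each route, P(X > 6.8): A: 0.496074; B: 0.0142642; C: 0.918919.
By total probability, P(X > 6.8) = 0.33·0.496074 + 0.51·0.0142642 + 0.16·0.918919 = 0.318006.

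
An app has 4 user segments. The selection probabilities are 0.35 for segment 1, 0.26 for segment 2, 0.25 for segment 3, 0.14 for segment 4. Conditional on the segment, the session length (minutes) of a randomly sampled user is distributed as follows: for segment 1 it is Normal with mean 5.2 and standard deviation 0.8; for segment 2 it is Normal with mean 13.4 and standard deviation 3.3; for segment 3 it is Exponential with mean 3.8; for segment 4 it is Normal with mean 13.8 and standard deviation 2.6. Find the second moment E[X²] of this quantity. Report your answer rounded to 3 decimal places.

For each component E[X²] = Var + (mean)², giving 1: 27.68; 2: 190.45; 3: 28.88; 4: 197.2.
Overall E[X²] = 0.35·27.68 + 0.26·190.45 + 0.25·28.88 + 0.14·197.2 = 94.033.

94.033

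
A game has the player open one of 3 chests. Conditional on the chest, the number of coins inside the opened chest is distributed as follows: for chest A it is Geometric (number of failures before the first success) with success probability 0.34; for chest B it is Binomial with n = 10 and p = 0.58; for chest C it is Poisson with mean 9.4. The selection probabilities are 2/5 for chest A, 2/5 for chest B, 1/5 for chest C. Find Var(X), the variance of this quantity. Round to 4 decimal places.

13.0081

Per component, A: μ=1.94118, E[X²]=9.47751; B: μ=5.8, E[X²]=36.076; C: μ=9.4, E[X²]=97.76.
E[X] = 0.4·1.94118 + 0.4·5.8 + 0.2·9.4 = 4.97647.
E[X²] = 0.4·9.47751 + 0.4·36.076 + 0.2·97.76 = 37.7734.
Var(X) = E[X²] − (E[X])² = 37.7734 − 24.7653 = 13.0081.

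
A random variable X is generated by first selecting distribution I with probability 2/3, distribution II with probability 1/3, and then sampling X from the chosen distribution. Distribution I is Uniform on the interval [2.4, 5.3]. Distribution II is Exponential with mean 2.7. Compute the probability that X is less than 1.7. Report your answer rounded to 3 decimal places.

Conditional on each component, P(X < 1.7): I: 0; II: 0.467211.
By total probability, P(X < 1.7) = 0.666667·0 + 0.333333·0.467211 = 0.155737.

0.156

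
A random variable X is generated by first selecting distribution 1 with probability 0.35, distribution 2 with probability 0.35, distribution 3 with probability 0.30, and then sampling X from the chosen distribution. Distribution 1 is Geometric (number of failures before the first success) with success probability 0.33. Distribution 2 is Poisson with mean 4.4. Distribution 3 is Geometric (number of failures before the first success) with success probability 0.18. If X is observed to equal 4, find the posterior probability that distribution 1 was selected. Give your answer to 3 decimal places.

0.203

Likelihoods P(X=4 | ·): 1: 0.0664987; 2: 0.191736; 3: 0.0813819.
Posterior ∝ prior × likelihood. Numerator for 1: 0.35·0.0664987 = 0.0232745.
Normalizing constant: 0.35·0.0664987 + 0.35·0.191736 + 0.3·0.0813819 = 0.114797.
P(1 | observation) = 0.0232745 / 0.114797 = 0.202746.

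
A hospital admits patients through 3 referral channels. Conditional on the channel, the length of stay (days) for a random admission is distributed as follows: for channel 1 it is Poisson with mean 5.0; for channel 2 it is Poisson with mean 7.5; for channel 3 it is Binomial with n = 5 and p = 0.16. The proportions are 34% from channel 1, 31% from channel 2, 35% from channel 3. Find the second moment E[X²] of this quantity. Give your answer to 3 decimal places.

30.422

For each component E[X²] = Var + (mean)², giving 1: 30; 2: 63.75; 3: 1.312.
Overall E[X²] = 0.34·30 + 0.31·63.75 + 0.35·1.312 = 30.4217.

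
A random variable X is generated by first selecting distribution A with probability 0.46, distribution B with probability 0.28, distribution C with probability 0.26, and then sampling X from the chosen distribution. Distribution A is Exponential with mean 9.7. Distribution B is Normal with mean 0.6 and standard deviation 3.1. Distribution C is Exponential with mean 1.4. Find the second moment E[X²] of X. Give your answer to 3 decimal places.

90.374

For each component E[X²] = Var + (mean)², giving A: 188.18; B: 9.97; C: 3.92.
Overall E[X²] = 0.46·188.18 + 0.28·9.97 + 0.26·3.92 = 90.3736.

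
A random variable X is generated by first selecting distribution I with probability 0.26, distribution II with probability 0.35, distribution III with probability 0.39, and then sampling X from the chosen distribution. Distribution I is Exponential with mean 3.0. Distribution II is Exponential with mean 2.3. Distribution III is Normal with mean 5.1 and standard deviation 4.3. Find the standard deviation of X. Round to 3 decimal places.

3.601

Per component, I: μ=3, E[X²]=18; II: μ=2.3, E[X²]=10.58; III: μ=5.1, E[X²]=44.5.
E[X] = 0.26·3 + 0.35·2.3 + 0.39·5.1 = 3.574.
E[X²] = 0.26·18 + 0.35·10.58 + 0.39·44.5 = 25.738.
Var(X) = E[X²] − (E[X])² = 25.738 − 12.7735 = 12.9645.
SD(X) = √12.9645 = 3.60063.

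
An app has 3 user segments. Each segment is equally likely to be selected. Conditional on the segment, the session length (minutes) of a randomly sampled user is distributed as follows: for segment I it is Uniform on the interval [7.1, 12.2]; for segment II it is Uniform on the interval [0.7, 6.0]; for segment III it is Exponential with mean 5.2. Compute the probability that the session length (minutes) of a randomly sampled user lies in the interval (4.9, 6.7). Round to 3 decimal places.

Conditional on each segment, P(4.9 < X < 6.7): I: 0; II: 0.207547; III: 0.114033.
By total probability, P(4.9 < X < 6.7) = 0.333333·0 + 0.333333·0.207547 + 0.333333·0.114033 = 0.107193.

0.107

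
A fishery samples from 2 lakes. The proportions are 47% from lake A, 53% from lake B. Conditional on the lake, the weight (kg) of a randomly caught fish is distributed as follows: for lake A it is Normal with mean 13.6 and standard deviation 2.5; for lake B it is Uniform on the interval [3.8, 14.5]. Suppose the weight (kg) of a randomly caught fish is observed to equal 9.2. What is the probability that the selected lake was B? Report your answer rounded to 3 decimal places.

Likelihoods f(9.2 | ·): A: 0.0339105; B: 0.0934579.
Posterior ∝ prior × likelihood. Numerator for B: 0.53·0.0934579 = 0.0495327.
Normalizing constant: 0.47·0.0339105 + 0.53·0.0934579 = 0.0654707.
P(B | observation) = 0.0495327 / 0.0654707 = 0.756563.

0.757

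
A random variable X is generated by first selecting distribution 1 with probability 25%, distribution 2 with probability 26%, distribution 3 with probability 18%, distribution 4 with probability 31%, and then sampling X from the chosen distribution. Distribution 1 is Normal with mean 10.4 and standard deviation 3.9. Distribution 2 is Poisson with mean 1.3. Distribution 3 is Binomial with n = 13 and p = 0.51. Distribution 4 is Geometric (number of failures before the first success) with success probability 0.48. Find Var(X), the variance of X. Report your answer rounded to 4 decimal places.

21.2242

Per component, 1: μ=10.4, E[X²]=123.37; 2: μ=1.3, E[X²]=2.99; 3: μ=6.63, E[X²]=47.2056; 4: μ=1.08333, E[X²]=3.43056.
E[X] = 0.25·10.4 + 0.26·1.3 + 0.18·6.63 + 0.31·1.08333 = 4.46723.
E[X²] = 0.25·123.37 + 0.26·2.99 + 0.18·47.2056 + 0.31·3.43056 = 41.1804.
Var(X) = E[X²] − (E[X])² = 41.1804 − 19.9562 = 21.2242.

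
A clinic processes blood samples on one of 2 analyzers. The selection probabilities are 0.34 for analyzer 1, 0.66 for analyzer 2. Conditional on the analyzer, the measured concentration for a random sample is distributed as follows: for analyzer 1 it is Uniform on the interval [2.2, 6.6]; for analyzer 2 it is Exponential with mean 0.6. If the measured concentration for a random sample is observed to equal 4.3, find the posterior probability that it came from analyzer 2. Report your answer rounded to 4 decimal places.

Likelihoods f(4.3 | ·): 1: 0.227273; 2: 0.00128649.
Posterior ∝ prior × likelihood. Numerator for 2: 0.66·0.00128649 = 0.000849081.
Normalizing constant: 0.34·0.227273 + 0.66·0.00128649 = 0.0781218.
P(2 | observation) = 0.000849081 / 0.0781218 = 0.0108687.

0.0109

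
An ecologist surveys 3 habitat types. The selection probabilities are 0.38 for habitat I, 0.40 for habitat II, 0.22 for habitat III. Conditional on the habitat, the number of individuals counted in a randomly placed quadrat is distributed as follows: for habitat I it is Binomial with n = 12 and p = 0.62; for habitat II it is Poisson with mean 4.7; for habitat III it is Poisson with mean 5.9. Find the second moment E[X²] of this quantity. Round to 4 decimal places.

41.7809

For each component E[X²] = Var + (mean)², giving I: 58.1808; II: 26.79; III: 40.71.
Overall E[X²] = 0.38·58.1808 + 0.4·26.79 + 0.22·40.71 = 41.7809.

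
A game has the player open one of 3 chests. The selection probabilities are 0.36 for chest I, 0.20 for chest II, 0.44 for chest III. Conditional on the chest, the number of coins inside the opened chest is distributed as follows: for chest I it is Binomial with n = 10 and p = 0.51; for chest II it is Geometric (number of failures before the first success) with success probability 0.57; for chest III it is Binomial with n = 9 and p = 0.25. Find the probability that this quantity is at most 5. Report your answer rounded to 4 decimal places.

Conditional on each chest, P(X ≤ 5): I: 0.598205; II: 0.993679; III: 0.990005.
By total probability, P(X ≤ 5) = 0.36·0.598205 + 0.2·0.993679 + 0.44·0.990005 = 0.849692.

0.8497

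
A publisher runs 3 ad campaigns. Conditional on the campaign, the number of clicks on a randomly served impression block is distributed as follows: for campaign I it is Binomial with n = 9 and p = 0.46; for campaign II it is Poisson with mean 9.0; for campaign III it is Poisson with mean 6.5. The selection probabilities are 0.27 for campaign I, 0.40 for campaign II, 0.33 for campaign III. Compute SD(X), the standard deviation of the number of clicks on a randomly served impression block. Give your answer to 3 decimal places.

Per component, I: μ=4.14, E[X²]=19.3752; II: μ=9, E[X²]=90; III: μ=6.5, E[X²]=48.75.
E[X] = 0.27·4.14 + 0.4·9 + 0.33·6.5 = 6.8628.
E[X²] = 0.27·19.3752 + 0.4·90 + 0.33·48.75 = 57.3188.
Var(X) = E[X²] − (E[X])² = 57.3188 − 47.098 = 10.2208.
SD(X) = √10.2208 = 3.197.

3.197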